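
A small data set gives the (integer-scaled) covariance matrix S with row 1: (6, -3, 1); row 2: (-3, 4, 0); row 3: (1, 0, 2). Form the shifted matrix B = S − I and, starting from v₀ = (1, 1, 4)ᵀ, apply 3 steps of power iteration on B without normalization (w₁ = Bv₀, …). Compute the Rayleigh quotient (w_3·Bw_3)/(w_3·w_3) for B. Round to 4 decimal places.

7.2591

B = S − I has rows (5, -3, 1); (-3, 3, 0); (1, 0, 1)
w1 = Bv₀ = (6, 0, 5)
w2 = Bw1 = (35, -18, 11)
w3 = Bw2 = (240, -159, 46)
Bw3 = (1723, -1197, 286)
w3·Bw3 = 616999; w3·w3 = 84997; μ ≈ 616999/84997 = 7.2591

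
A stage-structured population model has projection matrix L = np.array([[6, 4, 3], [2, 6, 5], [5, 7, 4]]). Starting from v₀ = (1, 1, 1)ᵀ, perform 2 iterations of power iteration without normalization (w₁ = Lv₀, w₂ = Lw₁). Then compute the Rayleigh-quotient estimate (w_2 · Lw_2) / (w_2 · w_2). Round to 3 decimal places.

13.888

w1 = Lv₀ = (6·1 + 4·1 + 3·1; 2·1 + 6·1 + 5·1; 5·1 + 7·1 + 4·1) = (13, 13, 16)
w2 = Lw1 = (6·13 + 4·13 + 3·16; 2·13 + 6·13 + 5·16; 5·13 + 7·13 + 4·16) = (178, 184, 220)
Lw2 = (2464, 2560, 3058)
w2·Lw2 = 178·2464 + 184·2560 + 220·3058 = 1582392; w2·w2 = 178·178 + 184·184 + 220·220 = 113940
λ ≈ 1582392/113940 = 13.888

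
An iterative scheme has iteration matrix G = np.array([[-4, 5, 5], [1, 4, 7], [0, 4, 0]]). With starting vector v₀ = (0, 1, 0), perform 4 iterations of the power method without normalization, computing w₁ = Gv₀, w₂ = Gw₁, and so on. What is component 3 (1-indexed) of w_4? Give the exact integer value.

w1 = Gv₀ = (5, 4, 4)
w2 = Gw1 = (20, 49, 16)
w3 = Gw2 = (245, 328, 196)
w4 = Gw3 = (1640, 2929, 1312)
The requested component of w4 is 1312.

1312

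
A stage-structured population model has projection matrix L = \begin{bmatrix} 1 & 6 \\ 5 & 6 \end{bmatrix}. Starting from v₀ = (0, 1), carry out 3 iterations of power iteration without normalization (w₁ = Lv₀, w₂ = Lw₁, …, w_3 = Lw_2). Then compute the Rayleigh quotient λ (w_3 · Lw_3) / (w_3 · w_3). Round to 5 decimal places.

w1 = Lv₀ = (1·0 + 6·1; 5·0 + 6·1) = (6, 6)
w2 = Lw1 = (1·6 + 6·6; 5·6 + 6·6) = (42, 66)
w3 = Lw2 = (438, 606)
Lw3 = (4074, 5826)
w3·Lw3 = 438·4074 + 606·5826 = 5314968; w3·w3 = 438·438 + 606·606 = 559080
λ ≈ 5314968/559080 = 9.50663

9.50663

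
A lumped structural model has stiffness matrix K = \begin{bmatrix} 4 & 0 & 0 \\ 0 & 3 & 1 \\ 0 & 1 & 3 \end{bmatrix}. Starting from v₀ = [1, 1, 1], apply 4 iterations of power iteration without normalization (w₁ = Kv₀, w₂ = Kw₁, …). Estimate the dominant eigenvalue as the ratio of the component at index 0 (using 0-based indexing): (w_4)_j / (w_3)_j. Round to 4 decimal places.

4.0000

w1 = Kv₀ = (4, 4, 4)
w2 = Kw1 = (16, 16, 16)
w3 = Kw2 = (64, 64, 64)
w4 = Kw3 = (256, 256, 256)
Ratio at component: 256 / 64 = 4.0000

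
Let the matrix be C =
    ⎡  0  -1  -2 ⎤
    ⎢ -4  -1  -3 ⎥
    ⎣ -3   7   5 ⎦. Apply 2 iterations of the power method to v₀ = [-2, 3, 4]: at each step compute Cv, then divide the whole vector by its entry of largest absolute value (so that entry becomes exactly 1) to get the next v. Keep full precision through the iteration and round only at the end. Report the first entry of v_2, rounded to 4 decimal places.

Cv0 = (-11.00000, -7.00000, 47.00000); divide by 47.00000 → v1 = (-0.23404, -0.14894, 1.00000)
Cv1 = (-1.85106, -1.91489, 4.65957); divide by 4.65957 → v2 = (-0.39726, -0.41096, 1.00000)
Requested entry of v2: -87/219 = -0.3973

-0.3973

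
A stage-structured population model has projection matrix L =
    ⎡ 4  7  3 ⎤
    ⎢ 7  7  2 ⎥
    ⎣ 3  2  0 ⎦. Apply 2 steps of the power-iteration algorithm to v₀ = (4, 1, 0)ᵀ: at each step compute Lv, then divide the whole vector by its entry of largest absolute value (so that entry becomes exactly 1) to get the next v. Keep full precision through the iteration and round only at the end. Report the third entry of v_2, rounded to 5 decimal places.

Lv0 = (23.000000, 35.000000, 14.000000); divide by 35.000000 → v1 = (0.657143, 1.000000, 0.400000)
Lv1 = (10.828571, 12.400000, 3.971429); divide by 12.400000 → v2 = (0.873272, 1.000000, 0.320276)
Requested entry of v2: 139/434 = 0.32028

0.32028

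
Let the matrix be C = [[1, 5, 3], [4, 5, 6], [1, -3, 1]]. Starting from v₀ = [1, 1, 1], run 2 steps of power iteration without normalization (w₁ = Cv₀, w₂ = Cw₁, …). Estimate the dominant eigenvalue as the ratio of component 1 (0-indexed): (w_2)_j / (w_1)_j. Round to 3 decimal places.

7.000

w1 = Cv₀ = (1·1 + 5·1 + 3·1; 4·1 + 5·1 + 6·1; 1·1 + (-3)·1 + 1·1) = (9, 15, -1)
w2 = Cw1 = (1·9 + 5·15 + 3·(-1); 4·9 + 5·15 + 6·(-1); 1·9 + (-3)·15 + 1·(-1)) = (81, 105, -37)
Ratio at component: 105 / 15 = 7.000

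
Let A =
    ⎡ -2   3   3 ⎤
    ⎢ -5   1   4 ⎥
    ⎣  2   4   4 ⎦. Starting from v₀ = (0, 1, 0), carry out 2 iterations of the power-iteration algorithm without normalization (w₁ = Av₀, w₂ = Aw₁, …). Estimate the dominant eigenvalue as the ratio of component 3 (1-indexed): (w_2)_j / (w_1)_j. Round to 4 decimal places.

w1 = Av₀ = ((-2)·0 + 3·1 + 3·0; (-5)·0 + 1·1 + 4·0; 2·0 + 4·1 + 4·0) = (3, 1, 4)
w2 = Aw1 = ((-2)·3 + 3·1 + 3·4; (-5)·3 + 1·1 + 4·4; 2·3 + 4·1 + 4·4) = (9, 2, 26)
Ratio at component: 26 / 4 = 6.5000

6.5000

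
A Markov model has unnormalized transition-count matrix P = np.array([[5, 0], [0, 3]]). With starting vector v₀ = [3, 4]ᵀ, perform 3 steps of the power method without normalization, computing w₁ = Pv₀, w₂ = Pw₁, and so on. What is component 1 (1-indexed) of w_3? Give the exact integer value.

375

w1 = Pv₀ = (15, 12)
w2 = Pw1 = (75, 36)
w3 = Pw2 = (375, 108)
The requested component of w3 is 375.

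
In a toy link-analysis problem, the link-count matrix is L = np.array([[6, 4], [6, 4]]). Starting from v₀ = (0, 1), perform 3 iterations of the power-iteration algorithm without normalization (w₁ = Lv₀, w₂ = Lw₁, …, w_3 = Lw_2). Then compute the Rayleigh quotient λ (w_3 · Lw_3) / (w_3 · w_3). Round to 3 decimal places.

λ ≈ 10.000

w1 = Lv₀ = (6·0 + 4·1; 6·0 + 4·1) = (4, 4)
w2 = Lw1 = (6·4 + 4·4; 6·4 + 4·4) = (40, 40)
w3 = Lw2 = (400, 400)
Lw3 = (4000, 4000)
w3·Lw3 = 400·4000 + 400·4000 = 3200000; w3·w3 = 400·400 + 400·400 = 320000
λ ≈ 3200000/320000 = 10.000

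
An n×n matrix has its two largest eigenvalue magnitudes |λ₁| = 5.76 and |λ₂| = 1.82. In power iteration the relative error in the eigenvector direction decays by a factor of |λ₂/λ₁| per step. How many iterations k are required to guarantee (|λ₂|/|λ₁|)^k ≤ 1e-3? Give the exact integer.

6

|λ₂/λ₁| = 1.82/5.76 = 0.31597
Need k ≥ ln(1e-3) / ln(0.31597) = -6.9078 / -1.1521 ≈ 5.996
Smallest integer k satisfying the bound: 6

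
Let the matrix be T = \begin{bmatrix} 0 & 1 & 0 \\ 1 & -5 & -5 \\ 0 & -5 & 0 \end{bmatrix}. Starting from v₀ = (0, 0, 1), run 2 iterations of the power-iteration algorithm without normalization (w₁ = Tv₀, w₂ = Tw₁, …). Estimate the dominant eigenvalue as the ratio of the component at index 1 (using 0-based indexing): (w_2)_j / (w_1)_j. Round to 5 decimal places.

λ ≈ -5.00000

w1 = Tv₀ = (0, -5, 0)
w2 = Tw1 = (-5, 25, 25)
Ratio at component: 25 / -5 = -5.00000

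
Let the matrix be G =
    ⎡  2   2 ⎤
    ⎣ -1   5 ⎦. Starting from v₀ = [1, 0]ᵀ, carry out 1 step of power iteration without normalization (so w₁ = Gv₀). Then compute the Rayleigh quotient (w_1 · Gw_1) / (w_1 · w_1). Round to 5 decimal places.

w1 = Gv₀ = (2, -1)
Gw1 = (2, -7)
w1·Gw1 = 2·2 + (-1)·(-7) = 11; w1·w1 = 2·2 + (-1)·(-1) = 5
λ ≈ 11/5 = 2.20000

2.20000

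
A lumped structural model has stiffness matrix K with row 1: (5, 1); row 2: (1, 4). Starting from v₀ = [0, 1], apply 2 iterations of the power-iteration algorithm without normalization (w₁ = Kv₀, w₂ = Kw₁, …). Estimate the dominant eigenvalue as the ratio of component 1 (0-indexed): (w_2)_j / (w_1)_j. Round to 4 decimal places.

4.2500

w1 = Kv₀ = (5·0 + 1·1; 1·0 + 4·1) = (1, 4)
w2 = Kw1 = (5·1 + 1·4; 1·1 + 4·4) = (9, 17)
Ratio at component: 17 / 4 = 4.2500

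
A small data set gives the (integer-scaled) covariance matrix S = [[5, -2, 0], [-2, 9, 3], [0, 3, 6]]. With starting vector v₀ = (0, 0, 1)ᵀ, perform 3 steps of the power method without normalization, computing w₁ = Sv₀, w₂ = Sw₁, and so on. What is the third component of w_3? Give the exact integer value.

w1 = Sv₀ = (5·0 + (-2)·0 + 0·1; (-2)·0 + 9·0 + 3·1; 0·0 + 3·0 + 6·1) = (0, 3, 6)
w2 = Sw1 = (5·0 + (-2)·3 + 0·6; (-2)·0 + 9·3 + 3·6; 0·0 + 3·3 + 6·6) = (-6, 45, 45)
w3 = Sw2 = (-120, 552, 405)
The requested component of w3 is 405.

405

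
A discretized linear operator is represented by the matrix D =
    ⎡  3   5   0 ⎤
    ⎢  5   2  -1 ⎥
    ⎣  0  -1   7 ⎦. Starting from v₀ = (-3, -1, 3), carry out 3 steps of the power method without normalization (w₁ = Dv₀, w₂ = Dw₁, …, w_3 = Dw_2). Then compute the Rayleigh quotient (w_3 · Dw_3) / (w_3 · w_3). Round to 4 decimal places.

7.9861

w1 = Dv₀ = (-14, -20, 22)
w2 = Dw1 = (-142, -132, 174)
w3 = Dw2 = (-1086, -1148, 1350)
Dw3 = (-8998, -9076, 10598)
w3·Dw3 = (-1086)·(-8998) + (-1148)·(-9076) + 1350·10598 = 34498376; w3·w3 = (-1086)·(-1086) + (-1148)·(-1148) + 1350·1350 = 4319800
λ ≈ 34498376/4319800 = 7.9861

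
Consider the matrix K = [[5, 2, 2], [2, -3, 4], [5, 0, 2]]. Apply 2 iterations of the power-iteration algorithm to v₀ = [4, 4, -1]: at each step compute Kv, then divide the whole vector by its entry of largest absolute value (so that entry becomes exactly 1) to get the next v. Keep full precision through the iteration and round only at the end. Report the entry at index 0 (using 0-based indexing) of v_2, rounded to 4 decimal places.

0.9036

Kv0 = (26.00000, -8.00000, 18.00000); divide by 26.00000 → v1 = (1.00000, -0.30769, 0.69231)
Kv1 = (5.76923, 5.69231, 6.38462); divide by 6.38462 → v2 = (0.90361, 0.89157, 1.00000)
Requested entry of v2: 150/166 = 0.9036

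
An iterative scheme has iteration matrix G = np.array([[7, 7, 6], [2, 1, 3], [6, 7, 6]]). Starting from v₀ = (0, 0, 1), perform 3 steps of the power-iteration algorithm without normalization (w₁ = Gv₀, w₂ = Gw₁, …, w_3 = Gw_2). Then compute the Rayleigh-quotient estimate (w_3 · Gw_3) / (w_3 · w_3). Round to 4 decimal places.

15.0057

w1 = Gv₀ = (7·0 + 7·0 + 6·1; 2·0 + 1·0 + 3·1; 6·0 + 7·0 + 6·1) = (6, 3, 6)
w2 = Gw1 = (7·6 + 7·3 + 6·6; 2·6 + 1·3 + 3·6; 6·6 + 7·3 + 6·6) = (99, 33, 93)
w3 = Gw2 = (1482, 510, 1383)
Gw3 = (22242, 7623, 20760)
w3·Gw3 = 1482·22242 + 510·7623 + 1383·20760 = 65561454; w3·w3 = 1482·1482 + 510·510 + 1383·1383 = 4369113
λ ≈ 65561454/4369113 = 15.0057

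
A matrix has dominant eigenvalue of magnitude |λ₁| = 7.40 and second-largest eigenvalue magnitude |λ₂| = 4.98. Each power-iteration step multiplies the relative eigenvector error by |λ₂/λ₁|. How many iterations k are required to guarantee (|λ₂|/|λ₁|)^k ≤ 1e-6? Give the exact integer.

|λ₂/λ₁| = 4.98/7.40 = 0.67297
Need k ≥ ln(1e-6) / ln(0.67297) = -13.8155 / -0.3961 ≈ 34.883
Smallest integer k satisfying the bound: 35

35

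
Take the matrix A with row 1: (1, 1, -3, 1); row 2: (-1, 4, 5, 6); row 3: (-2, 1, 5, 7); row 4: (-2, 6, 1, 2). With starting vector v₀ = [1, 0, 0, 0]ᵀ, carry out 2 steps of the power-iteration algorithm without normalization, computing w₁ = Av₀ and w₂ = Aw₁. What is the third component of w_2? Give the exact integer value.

w1 = Av₀ = (1·1 + 1·0 + (-3)·0 + 1·0; (-1)·1 + 4·0 + 5·0 + 6·0; (-2)·1 + 1·0 + 5·0 + 7·0; (-2)·1 + 6·0 + 1·0 + 2·0) = (1, -1, -2, -2)
w2 = Aw1 = (1·1 + 1·(-1) + (-3)·(-2) + 1·(-2); (-1)·1 + 4·(-1) + 5·(-2) + 6·(-2); (-2)·1 + 1·(-1) + 5·(-2) + 7·(-2); (-2)·1 + 6·(-1) + 1·(-2) + 2·(-2)) = (4, -27, -27, -14)
The requested component of w2 is -27.

-27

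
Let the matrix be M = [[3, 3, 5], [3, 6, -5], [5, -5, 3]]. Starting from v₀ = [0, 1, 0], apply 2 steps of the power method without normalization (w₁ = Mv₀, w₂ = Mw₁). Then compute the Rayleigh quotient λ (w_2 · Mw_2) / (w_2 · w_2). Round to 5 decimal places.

w1 = Mv₀ = (3·0 + 3·1 + 5·0; 3·0 + 6·1 + (-5)·0; 5·0 + (-5)·1 + 3·0) = (3, 6, -5)
w2 = Mw1 = (3·3 + 3·6 + 5·(-5); 3·3 + 6·6 + (-5)·(-5); 5·3 + (-5)·6 + 3·(-5)) = (2, 70, -30)
Mw2 = (66, 576, -430)
w2·Mw2 = 2·66 + 70·576 + (-30)·(-430) = 53352; w2·w2 = 2·2 + 70·70 + (-30)·(-30) = 5804
λ ≈ 53352/5804 = 9.19228

9.19228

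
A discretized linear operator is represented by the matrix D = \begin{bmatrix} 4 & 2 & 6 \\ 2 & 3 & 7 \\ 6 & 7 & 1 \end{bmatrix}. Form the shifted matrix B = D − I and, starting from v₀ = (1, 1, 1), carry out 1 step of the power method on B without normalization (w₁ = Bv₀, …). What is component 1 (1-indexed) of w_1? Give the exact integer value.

B = D − I has rows (3, 2, 6); (2, 2, 7); (6, 7, 0)
w1 = Bv₀ = (3·1 + 2·1 + 6·1; 2·1 + 2·1 + 7·1; 6·1 + 7·1 + 0·1) = (11, 11, 13)
Requested component of w1: 11

11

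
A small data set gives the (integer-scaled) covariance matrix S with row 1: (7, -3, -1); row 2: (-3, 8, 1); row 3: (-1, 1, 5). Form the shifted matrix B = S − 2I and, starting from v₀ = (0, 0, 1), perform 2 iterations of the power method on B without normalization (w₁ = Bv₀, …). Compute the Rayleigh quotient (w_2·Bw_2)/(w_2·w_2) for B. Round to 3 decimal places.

μ ≈ 8.109

B = S − 2I has rows (5, -3, -1); (-3, 6, 1); (-1, 1, 3)
w1 = Bv₀ = (5·0 + (-3)·0 + (-1)·1; (-3)·0 + 6·0 + 1·1; (-1)·0 + 1·0 + 3·1) = (-1, 1, 3)
w2 = Bw1 = (5·(-1) + (-3)·1 + (-1)·3; (-3)·(-1) + 6·1 + 1·3; (-1)·(-1) + 1·1 + 3·3) = (-11, 12, 11)
Bw2 = (-102, 116, 56)
w2·Bw2 = 3130; w2·w2 = 386; μ ≈ 3130/386 = 8.109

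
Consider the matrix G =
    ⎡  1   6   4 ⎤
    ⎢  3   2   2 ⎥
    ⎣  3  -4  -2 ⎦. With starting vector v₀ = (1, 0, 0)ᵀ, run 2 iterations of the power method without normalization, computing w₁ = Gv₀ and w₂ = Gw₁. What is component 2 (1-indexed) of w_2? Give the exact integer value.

15

w1 = Gv₀ = (1, 3, 3)
w2 = Gw1 = (31, 15, -15)
The requested component of w2 is 15.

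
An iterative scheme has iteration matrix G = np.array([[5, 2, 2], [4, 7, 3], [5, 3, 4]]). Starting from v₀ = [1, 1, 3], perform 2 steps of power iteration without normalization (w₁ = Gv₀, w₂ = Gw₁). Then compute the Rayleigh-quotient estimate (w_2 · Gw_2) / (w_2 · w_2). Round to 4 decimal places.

w1 = Gv₀ = (13, 20, 20)
w2 = Gw1 = (145, 252, 205)
Gw2 = (1639, 2959, 2301)
w2·Gw2 = 145·1639 + 252·2959 + 205·2301 = 1455028; w2·w2 = 145·145 + 252·252 + 205·205 = 126554
λ ≈ 1455028/126554 = 11.4973

11.4973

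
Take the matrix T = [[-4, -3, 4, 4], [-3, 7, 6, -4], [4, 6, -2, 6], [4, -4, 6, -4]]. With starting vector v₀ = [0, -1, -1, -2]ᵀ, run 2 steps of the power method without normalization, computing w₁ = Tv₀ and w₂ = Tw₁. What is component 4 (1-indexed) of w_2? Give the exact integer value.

w1 = Tv₀ = ((-4)·0 + (-3)·(-1) + 4·(-1) + 4·(-2); (-3)·0 + 7·(-1) + 6·(-1) + (-4)·(-2); 4·0 + 6·(-1) + (-2)·(-1) + 6·(-2); 4·0 + (-4)·(-1) + 6·(-1) + (-4)·(-2)) = (-9, -5, -16, 6)
w2 = Tw1 = ((-4)·(-9) + (-3)·(-5) + 4·(-16) + 4·6; (-3)·(-9) + 7·(-5) + 6·(-16) + (-4)·6; 4·(-9) + 6·(-5) + (-2)·(-16) + 6·6; 4·(-9) + (-4)·(-5) + 6·(-16) + (-4)·6) = (11, -128, 2, -136)
The requested component of w2 is -136.

-136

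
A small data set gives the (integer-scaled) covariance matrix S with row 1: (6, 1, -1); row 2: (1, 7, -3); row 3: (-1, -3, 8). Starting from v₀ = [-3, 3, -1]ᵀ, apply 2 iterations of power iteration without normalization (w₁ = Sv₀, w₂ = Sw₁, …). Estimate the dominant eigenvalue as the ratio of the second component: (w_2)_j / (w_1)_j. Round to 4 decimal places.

8.3333

w1 = Sv₀ = (6·(-3) + 1·3 + (-1)·(-1); 1·(-3) + 7·3 + (-3)·(-1); (-1)·(-3) + (-3)·3 + 8·(-1)) = (-14, 21, -14)
w2 = Sw1 = (6·(-14) + 1·21 + (-1)·(-14); 1·(-14) + 7·21 + (-3)·(-14); (-1)·(-14) + (-3)·21 + 8·(-14)) = (-49, 175, -161)
Ratio at component: 175 / 21 = 8.3333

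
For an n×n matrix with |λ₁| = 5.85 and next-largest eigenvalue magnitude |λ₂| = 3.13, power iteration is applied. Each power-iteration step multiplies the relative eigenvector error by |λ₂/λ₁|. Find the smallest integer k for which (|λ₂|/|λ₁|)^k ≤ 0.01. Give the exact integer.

8

|λ₂/λ₁| = 3.13/5.85 = 0.53504
Need k ≥ ln(0.01) / ln(0.53504) = -4.6052 / -0.6254 ≈ 7.363
Smallest integer k satisfying the bound: 8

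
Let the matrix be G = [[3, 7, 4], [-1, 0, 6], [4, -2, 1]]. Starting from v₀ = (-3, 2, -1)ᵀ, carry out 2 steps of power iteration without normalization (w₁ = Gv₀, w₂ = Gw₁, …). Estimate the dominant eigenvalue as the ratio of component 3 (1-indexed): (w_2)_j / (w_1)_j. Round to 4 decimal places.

λ ≈ 0.4118

w1 = Gv₀ = (3·(-3) + 7·2 + 4·(-1); (-1)·(-3) + 0·2 + 6·(-1); 4·(-3) + (-2)·2 + 1·(-1)) = (1, -3, -17)
w2 = Gw1 = (3·1 + 7·(-3) + 4·(-17); (-1)·1 + 0·(-3) + 6·(-17); 4·1 + (-2)·(-3) + 1·(-17)) = (-86, -103, -7)
Ratio at component: -7 / -17 = 0.4118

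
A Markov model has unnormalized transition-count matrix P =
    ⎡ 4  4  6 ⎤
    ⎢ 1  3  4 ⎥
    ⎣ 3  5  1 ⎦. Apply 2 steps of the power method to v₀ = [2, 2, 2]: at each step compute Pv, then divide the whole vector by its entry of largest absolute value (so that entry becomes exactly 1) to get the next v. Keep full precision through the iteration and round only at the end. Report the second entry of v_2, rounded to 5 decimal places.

Pv0 = (28.000000, 16.000000, 18.000000); divide by 28.000000 → v1 = (1.000000, 0.571429, 0.642857)
Pv1 = (10.142857, 5.285714, 6.500000); divide by 10.142857 → v2 = (1.000000, 0.521127, 0.640845)
Requested entry of v2: 148/284 = 0.52113

0.52113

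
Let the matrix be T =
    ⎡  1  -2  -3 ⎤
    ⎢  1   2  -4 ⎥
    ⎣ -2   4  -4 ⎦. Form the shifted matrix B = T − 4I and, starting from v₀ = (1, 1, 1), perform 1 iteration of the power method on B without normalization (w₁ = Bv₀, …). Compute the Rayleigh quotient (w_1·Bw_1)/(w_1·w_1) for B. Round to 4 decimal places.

μ ≈ -6.4800

B = T − 4I has rows (-3, -2, -3); (1, -2, -4); (-2, 4, -8)
w1 = Bv₀ = (-8, -5, -6)
Bw1 = (52, 26, 44)
w1·Bw1 = -810; w1·w1 = 125; μ ≈ -810/125 = -6.4800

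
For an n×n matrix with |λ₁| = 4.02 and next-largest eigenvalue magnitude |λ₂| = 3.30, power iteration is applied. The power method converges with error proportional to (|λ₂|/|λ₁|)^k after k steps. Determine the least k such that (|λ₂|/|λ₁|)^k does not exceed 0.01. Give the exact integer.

|λ₂/λ₁| = 3.30/4.02 = 0.82090
Need k ≥ ln(0.01) / ln(0.82090) = -4.6052 / -0.1974 ≈ 23.334
Smallest integer k satisfying the bound: 24

24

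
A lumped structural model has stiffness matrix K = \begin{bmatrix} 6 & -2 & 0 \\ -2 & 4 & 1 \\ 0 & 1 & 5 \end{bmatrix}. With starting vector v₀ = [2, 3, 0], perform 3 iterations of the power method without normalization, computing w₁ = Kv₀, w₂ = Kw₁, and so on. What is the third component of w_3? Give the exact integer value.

138

w1 = Kv₀ = (6·2 + (-2)·3 + 0·0; (-2)·2 + 4·3 + 1·0; 0·2 + 1·3 + 5·0) = (6, 8, 3)
w2 = Kw1 = (6·6 + (-2)·8 + 0·3; (-2)·6 + 4·8 + 1·3; 0·6 + 1·8 + 5·3) = (20, 23, 23)
w3 = Kw2 = (74, 75, 138)
The requested component of w3 is 138.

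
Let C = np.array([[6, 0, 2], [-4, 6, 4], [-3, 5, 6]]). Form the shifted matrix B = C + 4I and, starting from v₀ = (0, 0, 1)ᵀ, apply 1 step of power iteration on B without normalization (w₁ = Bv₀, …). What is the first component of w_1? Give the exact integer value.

2

B = C + 4I has rows (10, 0, 2); (-4, 10, 4); (-3, 5, 10)
w1 = Bv₀ = (2, 4, 10)
Requested component of w1: 2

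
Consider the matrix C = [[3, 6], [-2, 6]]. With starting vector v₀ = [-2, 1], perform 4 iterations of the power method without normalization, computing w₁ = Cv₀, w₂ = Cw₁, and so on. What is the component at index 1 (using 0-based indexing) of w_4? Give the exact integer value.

360

w1 = Cv₀ = (3·(-2) + 6·1; (-2)·(-2) + 6·1) = (0, 10)
w2 = Cw1 = (3·0 + 6·10; (-2)·0 + 6·10) = (60, 60)
w3 = Cw2 = (540, 240)
w4 = Cw3 = (3060, 360)
The requested component of w4 is 360.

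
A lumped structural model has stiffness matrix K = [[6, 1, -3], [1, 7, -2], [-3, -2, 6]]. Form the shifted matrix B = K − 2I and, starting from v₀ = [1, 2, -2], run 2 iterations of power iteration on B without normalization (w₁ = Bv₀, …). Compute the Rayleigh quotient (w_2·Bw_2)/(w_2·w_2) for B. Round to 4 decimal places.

μ ≈ 8.3556

B = K − 2I has rows (4, 1, -3); (1, 5, -2); (-3, -2, 4)
w1 = Bv₀ = (12, 15, -15)
w2 = Bw1 = (108, 117, -126)
Bw2 = (927, 945, -1062)
w2·Bw2 = 344493; w2·w2 = 41229; μ ≈ 344493/41229 = 8.3556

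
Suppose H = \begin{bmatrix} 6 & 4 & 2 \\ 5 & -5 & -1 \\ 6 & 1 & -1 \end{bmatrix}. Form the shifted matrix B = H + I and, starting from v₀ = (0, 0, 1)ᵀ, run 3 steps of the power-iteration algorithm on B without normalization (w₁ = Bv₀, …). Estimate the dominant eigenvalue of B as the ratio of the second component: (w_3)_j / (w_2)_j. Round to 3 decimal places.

B = H + I has rows (7, 4, 2); (5, -4, -1); (6, 1, 0)
w1 = Bv₀ = (7·0 + 4·0 + 2·1; 5·0 + (-4)·0 + (-1)·1; 6·0 + 1·0 + 0·1) = (2, -1, 0)
w2 = Bw1 = (7·2 + 4·(-1) + 2·0; 5·2 + (-4)·(-1) + (-1)·0; 6·2 + 1·(-1) + 0·0) = (10, 14, 11)
w3 = Bw2 = (148, -17, 74)
Ratio: -17/14 = -1.214

-1.214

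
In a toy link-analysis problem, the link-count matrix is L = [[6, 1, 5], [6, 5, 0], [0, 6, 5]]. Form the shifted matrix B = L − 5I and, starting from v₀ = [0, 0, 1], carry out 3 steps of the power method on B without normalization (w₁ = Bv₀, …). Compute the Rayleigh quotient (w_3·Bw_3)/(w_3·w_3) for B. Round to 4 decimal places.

B = L − 5I has rows (1, 1, 5); (6, 0, 0); (0, 6, 0)
w1 = Bv₀ = (1·0 + 1·0 + 5·1; 6·0 + 0·0 + 0·1; 0·0 + 6·0 + 0·1) = (5, 0, 0)
w2 = Bw1 = (1·5 + 1·0 + 5·0; 6·5 + 0·0 + 0·0; 0·5 + 6·0 + 0·0) = (5, 30, 0)
w3 = Bw2 = (35, 30, 180)
Bw3 = (965, 210, 180)
w3·Bw3 = 72475; w3·w3 = 34525; μ ≈ 72475/34525 = 2.0992

μ ≈ 2.0992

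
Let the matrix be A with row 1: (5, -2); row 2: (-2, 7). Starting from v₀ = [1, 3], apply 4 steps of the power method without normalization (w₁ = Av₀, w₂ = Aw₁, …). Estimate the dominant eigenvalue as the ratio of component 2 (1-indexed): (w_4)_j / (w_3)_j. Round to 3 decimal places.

w1 = Av₀ = (5·1 + (-2)·3; (-2)·1 + 7·3) = (-1, 19)
w2 = Aw1 = (5·(-1) + (-2)·19; (-2)·(-1) + 7·19) = (-43, 135)
w3 = Aw2 = (-485, 1031)
w4 = Aw3 = (-4487, 8187)
Ratio at component: 8187 / 1031 = 7.941

7.941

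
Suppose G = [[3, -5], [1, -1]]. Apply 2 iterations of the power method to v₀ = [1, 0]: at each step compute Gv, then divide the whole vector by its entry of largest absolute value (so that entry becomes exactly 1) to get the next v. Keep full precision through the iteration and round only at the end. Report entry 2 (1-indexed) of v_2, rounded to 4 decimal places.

Gv0 = (3.00000, 1.00000); divide by 3.00000 → v1 = (1.00000, 0.33333)
Gv1 = (1.33333, 0.66667); divide by 1.33333 → v2 = (1.00000, 0.50000)
Requested entry of v2: 2/4 = 0.5000

0.5000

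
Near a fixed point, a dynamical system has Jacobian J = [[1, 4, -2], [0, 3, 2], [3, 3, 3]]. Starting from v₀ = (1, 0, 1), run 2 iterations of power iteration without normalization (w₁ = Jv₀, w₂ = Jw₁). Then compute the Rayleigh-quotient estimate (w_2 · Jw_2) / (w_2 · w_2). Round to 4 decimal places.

λ ≈ 4.7405

w1 = Jv₀ = (-1, 2, 6)
w2 = Jw1 = (-5, 18, 21)
Jw2 = (25, 96, 102)
w2·Jw2 = (-5)·25 + 18·96 + 21·102 = 3745; w2·w2 = (-5)·(-5) + 18·18 + 21·21 = 790
λ ≈ 3745/790 = 4.7405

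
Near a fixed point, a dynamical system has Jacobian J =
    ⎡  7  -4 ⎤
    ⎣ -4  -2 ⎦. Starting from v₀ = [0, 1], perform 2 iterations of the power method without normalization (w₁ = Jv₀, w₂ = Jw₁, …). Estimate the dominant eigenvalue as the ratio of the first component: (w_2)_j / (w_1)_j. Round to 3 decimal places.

w1 = Jv₀ = (7·0 + (-4)·1; (-4)·0 + (-2)·1) = (-4, -2)
w2 = Jw1 = (7·(-4) + (-4)·(-2); (-4)·(-4) + (-2)·(-2)) = (-20, 20)
Ratio at component: -20 / -4 = 5.000

5.000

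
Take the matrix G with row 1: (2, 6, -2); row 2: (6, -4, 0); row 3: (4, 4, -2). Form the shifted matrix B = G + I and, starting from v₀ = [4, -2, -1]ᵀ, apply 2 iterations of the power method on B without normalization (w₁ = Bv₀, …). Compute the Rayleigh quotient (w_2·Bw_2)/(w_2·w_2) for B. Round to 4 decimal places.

B = G + I has rows (3, 6, -2); (6, -3, 0); (4, 4, -1)
w1 = Bv₀ = (3·4 + 6·(-2) + (-2)·(-1); 6·4 + (-3)·(-2) + 0·(-1); 4·4 + 4·(-2) + (-1)·(-1)) = (2, 30, 9)
w2 = Bw1 = (3·2 + 6·30 + (-2)·9; 6·2 + (-3)·30 + 0·9; 4·2 + 4·30 + (-1)·9) = (168, -78, 119)
Bw2 = (-202, 1242, 241)
w2·Bw2 = -102133; w2·w2 = 48469; μ ≈ -102133/48469 = -2.1072

μ ≈ -2.1072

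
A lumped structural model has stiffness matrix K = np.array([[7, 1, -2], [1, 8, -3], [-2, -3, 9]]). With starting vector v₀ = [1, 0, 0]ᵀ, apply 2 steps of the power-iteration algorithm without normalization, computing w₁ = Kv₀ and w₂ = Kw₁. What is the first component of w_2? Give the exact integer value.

w1 = Kv₀ = (7·1 + 1·0 + (-2)·0; 1·1 + 8·0 + (-3)·0; (-2)·1 + (-3)·0 + 9·0) = (7, 1, -2)
w2 = Kw1 = (7·7 + 1·1 + (-2)·(-2); 1·7 + 8·1 + (-3)·(-2); (-2)·7 + (-3)·1 + 9·(-2)) = (54, 21, -35)
The requested component of w2 is 54.

54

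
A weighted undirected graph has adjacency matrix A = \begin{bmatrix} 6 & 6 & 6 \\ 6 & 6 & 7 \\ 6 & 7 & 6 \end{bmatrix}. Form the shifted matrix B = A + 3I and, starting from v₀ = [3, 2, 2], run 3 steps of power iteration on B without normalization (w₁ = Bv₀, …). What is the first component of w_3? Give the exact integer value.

B = A + 3I has rows (9, 6, 6); (6, 9, 7); (6, 7, 9)
w1 = Bv₀ = (51, 50, 50)
w2 = Bw1 = (1059, 1106, 1106)
w3 = Bw2 = (22803, 24050, 24050)
Requested component of w3: 22803

22803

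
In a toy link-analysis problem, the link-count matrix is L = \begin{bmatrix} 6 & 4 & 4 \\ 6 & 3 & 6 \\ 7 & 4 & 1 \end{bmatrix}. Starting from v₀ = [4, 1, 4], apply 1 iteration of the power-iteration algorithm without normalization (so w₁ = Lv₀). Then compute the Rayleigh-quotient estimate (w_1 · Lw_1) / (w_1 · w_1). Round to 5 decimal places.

w1 = Lv₀ = (6·4 + 4·1 + 4·4; 6·4 + 3·1 + 6·4; 7·4 + 4·1 + 1·4) = (44, 51, 36)
Lw1 = (612, 633, 548)
w1·Lw1 = 44·612 + 51·633 + 36·548 = 78939; w1·w1 = 44·44 + 51·51 + 36·36 = 5833
λ ≈ 78939/5833 = 13.53317

13.53317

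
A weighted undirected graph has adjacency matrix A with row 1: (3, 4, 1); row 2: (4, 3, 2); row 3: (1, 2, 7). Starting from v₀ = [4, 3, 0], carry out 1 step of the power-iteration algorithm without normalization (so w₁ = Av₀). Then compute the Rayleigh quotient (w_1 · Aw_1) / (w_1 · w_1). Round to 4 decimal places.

λ ≈ 8.1345

w1 = Av₀ = (3·4 + 4·3 + 1·0; 4·4 + 3·3 + 2·0; 1·4 + 2·3 + 7·0) = (24, 25, 10)
Aw1 = (182, 191, 144)
w1·Aw1 = 24·182 + 25·191 + 10·144 = 10583; w1·w1 = 24·24 + 25·25 + 10·10 = 1301
λ ≈ 10583/1301 = 8.1345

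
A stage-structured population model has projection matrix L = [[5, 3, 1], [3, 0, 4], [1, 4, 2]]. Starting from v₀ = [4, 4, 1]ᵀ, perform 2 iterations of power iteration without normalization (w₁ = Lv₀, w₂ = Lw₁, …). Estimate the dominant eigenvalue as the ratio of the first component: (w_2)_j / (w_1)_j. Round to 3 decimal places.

w1 = Lv₀ = (5·4 + 3·4 + 1·1; 3·4 + 0·4 + 4·1; 1·4 + 4·4 + 2·1) = (33, 16, 22)
w2 = Lw1 = (5·33 + 3·16 + 1·22; 3·33 + 0·16 + 4·22; 1·33 + 4·16 + 2·22) = (235, 187, 141)
Ratio at component: 235 / 33 = 7.121

7.121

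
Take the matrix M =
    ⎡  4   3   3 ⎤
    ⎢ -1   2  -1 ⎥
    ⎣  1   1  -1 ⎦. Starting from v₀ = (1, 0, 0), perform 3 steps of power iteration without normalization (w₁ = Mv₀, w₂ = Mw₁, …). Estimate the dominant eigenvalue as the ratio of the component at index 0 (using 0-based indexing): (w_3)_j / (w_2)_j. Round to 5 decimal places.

3.06250

w1 = Mv₀ = (4·1 + 3·0 + 3·0; (-1)·1 + 2·0 + (-1)·0; 1·1 + 1·0 + (-1)·0) = (4, -1, 1)
w2 = Mw1 = (4·4 + 3·(-1) + 3·1; (-1)·4 + 2·(-1) + (-1)·1; 1·4 + 1·(-1) + (-1)·1) = (16, -7, 2)
w3 = Mw2 = (49, -32, 7)
Ratio at component: 49 / 16 = 3.06250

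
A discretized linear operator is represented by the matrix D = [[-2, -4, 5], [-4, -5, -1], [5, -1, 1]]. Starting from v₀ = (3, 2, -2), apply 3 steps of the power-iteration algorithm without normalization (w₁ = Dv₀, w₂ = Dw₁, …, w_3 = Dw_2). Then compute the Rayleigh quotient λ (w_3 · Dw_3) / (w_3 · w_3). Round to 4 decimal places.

w1 = Dv₀ = (-24, -20, 11)
w2 = Dw1 = (183, 185, -89)
w3 = Dw2 = (-1551, -1568, 641)
Dw3 = (12579, 13403, -5546)
w3·Dw3 = (-1551)·12579 + (-1568)·13403 + 641·(-5546) = -44080919; w3·w3 = (-1551)·(-1551) + (-1568)·(-1568) + 641·641 = 5275106
λ ≈ -44080919/5275106 = -8.3564

λ ≈ -8.3564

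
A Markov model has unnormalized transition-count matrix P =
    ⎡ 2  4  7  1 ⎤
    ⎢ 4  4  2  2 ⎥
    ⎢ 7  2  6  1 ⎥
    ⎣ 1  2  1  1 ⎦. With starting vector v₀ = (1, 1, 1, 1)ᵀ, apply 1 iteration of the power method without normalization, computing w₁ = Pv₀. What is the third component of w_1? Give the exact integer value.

16

w1 = Pv₀ = (2·1 + 4·1 + 7·1 + 1·1; 4·1 + 4·1 + 2·1 + 2·1; 7·1 + 2·1 + 6·1 + 1·1; 1·1 + 2·1 + 1·1 + 1·1) = (14, 12, 16, 5)
The requested component of w1 is 16.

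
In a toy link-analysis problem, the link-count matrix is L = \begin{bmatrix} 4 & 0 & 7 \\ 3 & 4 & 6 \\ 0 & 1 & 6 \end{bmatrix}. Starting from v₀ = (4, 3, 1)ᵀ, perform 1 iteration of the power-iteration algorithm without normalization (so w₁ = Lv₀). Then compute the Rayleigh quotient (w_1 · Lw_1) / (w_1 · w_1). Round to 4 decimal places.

w1 = Lv₀ = (4·4 + 0·3 + 7·1; 3·4 + 4·3 + 6·1; 0·4 + 1·3 + 6·1) = (23, 30, 9)
Lw1 = (155, 243, 84)
w1·Lw1 = 23·155 + 30·243 + 9·84 = 11611; w1·w1 = 23·23 + 30·30 + 9·9 = 1510
λ ≈ 11611/1510 = 7.6894

7.6894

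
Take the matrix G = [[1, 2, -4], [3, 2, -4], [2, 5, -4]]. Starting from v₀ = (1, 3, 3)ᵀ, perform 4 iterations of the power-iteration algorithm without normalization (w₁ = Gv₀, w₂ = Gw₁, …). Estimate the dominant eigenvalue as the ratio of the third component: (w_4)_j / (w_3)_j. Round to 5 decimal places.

-5.82759

w1 = Gv₀ = (1·1 + 2·3 + (-4)·3; 3·1 + 2·3 + (-4)·3; 2·1 + 5·3 + (-4)·3) = (-5, -3, 5)
w2 = Gw1 = (1·(-5) + 2·(-3) + (-4)·5; 3·(-5) + 2·(-3) + (-4)·5; 2·(-5) + 5·(-3) + (-4)·5) = (-31, -41, -45)
w3 = Gw2 = (67, 5, -87)
w4 = Gw3 = (425, 559, 507)
Ratio at component: 507 / -87 = -5.82759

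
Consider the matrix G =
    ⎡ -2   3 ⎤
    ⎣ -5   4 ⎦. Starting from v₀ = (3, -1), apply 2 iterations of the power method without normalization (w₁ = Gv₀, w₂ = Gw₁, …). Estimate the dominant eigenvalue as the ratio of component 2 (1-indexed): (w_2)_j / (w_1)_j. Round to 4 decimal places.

λ ≈ 1.6316

w1 = Gv₀ = (-9, -19)
w2 = Gw1 = (-39, -31)
Ratio at component: -31 / -19 = 1.6316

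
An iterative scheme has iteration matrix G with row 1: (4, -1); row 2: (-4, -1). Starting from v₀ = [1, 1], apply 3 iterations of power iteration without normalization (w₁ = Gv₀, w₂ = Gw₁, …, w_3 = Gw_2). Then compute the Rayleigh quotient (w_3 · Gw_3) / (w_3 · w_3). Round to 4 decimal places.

λ ≈ 4.4569

w1 = Gv₀ = (4·1 + (-1)·1; (-4)·1 + (-1)·1) = (3, -5)
w2 = Gw1 = (4·3 + (-1)·(-5); (-4)·3 + (-1)·(-5)) = (17, -7)
w3 = Gw2 = (75, -61)
Gw3 = (361, -239)
w3·Gw3 = 75·361 + (-61)·(-239) = 41654; w3·w3 = 75·75 + (-61)·(-61) = 9346
λ ≈ 41654/9346 = 4.4569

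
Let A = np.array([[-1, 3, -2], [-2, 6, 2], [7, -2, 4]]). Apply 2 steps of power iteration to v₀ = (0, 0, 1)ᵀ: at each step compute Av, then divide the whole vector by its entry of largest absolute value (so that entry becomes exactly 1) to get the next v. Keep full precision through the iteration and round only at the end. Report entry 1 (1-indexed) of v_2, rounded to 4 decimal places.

0.0000

Av0 = (-2.00000, 2.00000, 4.00000); divide by 4.00000 → v1 = (-0.50000, 0.50000, 1.00000)
Av1 = (0.00000, 6.00000, -0.50000); divide by 6.00000 → v2 = (0.00000, 1.00000, -0.08333)
Requested entry of v2: 0/24 = 0.0000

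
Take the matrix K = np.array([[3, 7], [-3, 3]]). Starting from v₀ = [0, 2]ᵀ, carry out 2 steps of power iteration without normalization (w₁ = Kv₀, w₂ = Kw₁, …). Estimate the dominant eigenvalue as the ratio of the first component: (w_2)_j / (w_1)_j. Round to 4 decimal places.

w1 = Kv₀ = (14, 6)
w2 = Kw1 = (84, -24)
Ratio at component: 84 / 14 = 6.0000

6.0000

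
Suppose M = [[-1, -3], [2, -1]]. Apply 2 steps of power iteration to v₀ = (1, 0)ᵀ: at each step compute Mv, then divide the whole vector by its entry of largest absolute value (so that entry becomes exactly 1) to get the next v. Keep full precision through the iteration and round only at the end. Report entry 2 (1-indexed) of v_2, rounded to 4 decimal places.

Mv0 = (-1.00000, 2.00000); divide by 2.00000 → v1 = (-0.50000, 1.00000)
Mv1 = (-2.50000, -2.00000); divide by -2.50000 → v2 = (1.00000, 0.80000)
Requested entry of v2: -4/-5 = 0.8000

0.8000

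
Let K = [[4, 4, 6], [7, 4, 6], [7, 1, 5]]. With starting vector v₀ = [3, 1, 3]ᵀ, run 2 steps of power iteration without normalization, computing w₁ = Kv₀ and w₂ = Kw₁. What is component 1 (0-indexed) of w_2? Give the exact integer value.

632

w1 = Kv₀ = (34, 43, 37)
w2 = Kw1 = (530, 632, 466)
The requested component of w2 is 632.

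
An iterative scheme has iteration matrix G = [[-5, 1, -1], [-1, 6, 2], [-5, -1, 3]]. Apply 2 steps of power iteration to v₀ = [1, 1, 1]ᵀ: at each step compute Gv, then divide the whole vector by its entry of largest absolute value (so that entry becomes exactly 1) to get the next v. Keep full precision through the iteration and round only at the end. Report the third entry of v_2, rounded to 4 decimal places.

0.2195

Gv0 = (-5.00000, 7.00000, -3.00000); divide by 7.00000 → v1 = (-0.71429, 1.00000, -0.42857)
Gv1 = (5.00000, 5.85714, 1.28571); divide by 5.85714 → v2 = (0.85366, 1.00000, 0.21951)
Requested entry of v2: 9/41 = 0.2195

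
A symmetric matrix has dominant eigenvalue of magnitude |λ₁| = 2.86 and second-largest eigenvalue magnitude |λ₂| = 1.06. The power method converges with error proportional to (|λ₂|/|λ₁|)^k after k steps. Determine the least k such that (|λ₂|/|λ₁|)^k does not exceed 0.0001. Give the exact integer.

|λ₂/λ₁| = 1.06/2.86 = 0.37063
Need k ≥ ln(0.0001) / ln(0.37063) = -9.2103 / -0.9926 ≈ 9.279
Smallest integer k satisfying the bound: 10

10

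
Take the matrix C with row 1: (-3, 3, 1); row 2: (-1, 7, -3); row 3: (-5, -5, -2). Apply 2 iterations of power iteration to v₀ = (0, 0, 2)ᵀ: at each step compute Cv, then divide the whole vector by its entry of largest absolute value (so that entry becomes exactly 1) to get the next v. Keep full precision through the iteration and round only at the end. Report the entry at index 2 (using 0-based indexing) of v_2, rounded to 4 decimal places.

-0.8750

Cv0 = (2.00000, -6.00000, -4.00000); divide by -6.00000 → v1 = (-0.33333, 1.00000, 0.66667)
Cv1 = (4.66667, 5.33333, -4.66667); divide by 5.33333 → v2 = (0.87500, 1.00000, -0.87500)
Requested entry of v2: 28/-32 = -0.8750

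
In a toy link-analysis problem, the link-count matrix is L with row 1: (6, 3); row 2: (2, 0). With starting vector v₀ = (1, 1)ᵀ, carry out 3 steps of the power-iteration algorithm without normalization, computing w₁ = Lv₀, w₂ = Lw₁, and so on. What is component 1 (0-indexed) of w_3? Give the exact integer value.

w1 = Lv₀ = (6·1 + 3·1; 2·1 + 0·1) = (9, 2)
w2 = Lw1 = (6·9 + 3·2; 2·9 + 0·2) = (60, 18)
w3 = Lw2 = (414, 120)
The requested component of w3 is 120.

120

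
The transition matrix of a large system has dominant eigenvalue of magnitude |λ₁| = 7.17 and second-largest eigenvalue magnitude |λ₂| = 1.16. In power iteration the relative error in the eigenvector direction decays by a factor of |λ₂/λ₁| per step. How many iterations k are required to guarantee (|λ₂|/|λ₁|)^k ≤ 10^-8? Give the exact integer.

|λ₂/λ₁| = 1.16/7.17 = 0.16179
Need k ≥ ln(10^-8) / ln(0.16179) = -18.4207 / -1.8215 ≈ 10.113
Smallest integer k satisfying the bound: 11

11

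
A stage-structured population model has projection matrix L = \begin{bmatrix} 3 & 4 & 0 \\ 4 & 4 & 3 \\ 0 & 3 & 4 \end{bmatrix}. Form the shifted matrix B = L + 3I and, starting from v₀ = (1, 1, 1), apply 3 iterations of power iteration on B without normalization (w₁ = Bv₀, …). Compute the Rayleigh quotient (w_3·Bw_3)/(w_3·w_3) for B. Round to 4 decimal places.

μ ≈ 11.7108

B = L + 3I has rows (6, 4, 0); (4, 7, 3); (0, 3, 7)
w1 = Bv₀ = (6·1 + 4·1 + 0·1; 4·1 + 7·1 + 3·1; 0·1 + 3·1 + 7·1) = (10, 14, 10)
w2 = Bw1 = (6·10 + 4·14 + 0·10; 4·10 + 7·14 + 3·10; 0·10 + 3·14 + 7·10) = (116, 168, 112)
w3 = Bw2 = (1368, 1976, 1288)
Bw3 = (16112, 23168, 14944)
w3·Bw3 = 87069056; w3·w3 = 7434944; μ ≈ 87069056/7434944 = 11.7108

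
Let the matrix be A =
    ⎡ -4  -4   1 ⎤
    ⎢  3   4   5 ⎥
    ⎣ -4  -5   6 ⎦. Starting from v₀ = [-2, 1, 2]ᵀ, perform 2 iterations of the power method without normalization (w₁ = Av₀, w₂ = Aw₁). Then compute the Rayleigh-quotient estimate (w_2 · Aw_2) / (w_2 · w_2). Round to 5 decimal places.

3.79018

w1 = Av₀ = (6, 8, 15)
w2 = Aw1 = (-41, 125, 26)
Aw2 = (-310, 507, -305)
w2·Aw2 = (-41)·(-310) + 125·507 + 26·(-305) = 68155; w2·w2 = (-41)·(-41) + 125·125 + 26·26 = 17982
λ ≈ 68155/17982 = 3.79018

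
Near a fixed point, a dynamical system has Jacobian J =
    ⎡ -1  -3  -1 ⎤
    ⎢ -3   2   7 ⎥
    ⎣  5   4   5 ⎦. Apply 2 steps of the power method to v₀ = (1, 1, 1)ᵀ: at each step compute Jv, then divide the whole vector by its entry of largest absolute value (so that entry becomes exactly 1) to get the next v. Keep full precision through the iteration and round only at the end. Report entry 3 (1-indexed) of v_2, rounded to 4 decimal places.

Jv0 = (-5.00000, 6.00000, 14.00000); divide by 14.00000 → v1 = (-0.35714, 0.42857, 1.00000)
Jv1 = (-1.92857, 8.92857, 4.92857); divide by 8.92857 → v2 = (-0.21600, 1.00000, 0.55200)
Requested entry of v2: 69/125 = 0.5520

0.5520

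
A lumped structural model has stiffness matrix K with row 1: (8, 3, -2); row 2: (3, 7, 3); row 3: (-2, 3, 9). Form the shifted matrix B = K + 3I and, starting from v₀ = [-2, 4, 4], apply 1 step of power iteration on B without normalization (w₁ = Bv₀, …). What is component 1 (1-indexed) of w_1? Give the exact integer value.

-18

B = K + 3I has rows (11, 3, -2); (3, 10, 3); (-2, 3, 12)
w1 = Bv₀ = (11·(-2) + 3·4 + (-2)·4; 3·(-2) + 10·4 + 3·4; (-2)·(-2) + 3·4 + 12·4) = (-18, 46, 64)
Requested component of w1: -18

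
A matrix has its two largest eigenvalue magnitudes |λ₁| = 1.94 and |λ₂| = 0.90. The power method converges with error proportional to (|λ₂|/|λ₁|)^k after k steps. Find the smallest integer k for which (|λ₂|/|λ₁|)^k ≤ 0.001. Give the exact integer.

|λ₂/λ₁| = 0.90/1.94 = 0.46392
Need k ≥ ln(0.001) / ln(0.46392) = -6.9078 / -0.7680 ≈ 8.994
Smallest integer k satisfying the bound: 9

9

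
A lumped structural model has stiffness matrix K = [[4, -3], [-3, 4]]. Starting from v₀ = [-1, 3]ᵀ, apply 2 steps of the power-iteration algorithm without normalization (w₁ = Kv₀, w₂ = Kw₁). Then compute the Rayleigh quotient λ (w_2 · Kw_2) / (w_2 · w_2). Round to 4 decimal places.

w1 = Kv₀ = (4·(-1) + (-3)·3; (-3)·(-1) + 4·3) = (-13, 15)
w2 = Kw1 = (4·(-13) + (-3)·15; (-3)·(-13) + 4·15) = (-97, 99)
Kw2 = (-685, 687)
w2·Kw2 = (-97)·(-685) + 99·687 = 134458; w2·w2 = (-97)·(-97) + 99·99 = 19210
λ ≈ 134458/19210 = 6.9994

λ ≈ 6.9994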